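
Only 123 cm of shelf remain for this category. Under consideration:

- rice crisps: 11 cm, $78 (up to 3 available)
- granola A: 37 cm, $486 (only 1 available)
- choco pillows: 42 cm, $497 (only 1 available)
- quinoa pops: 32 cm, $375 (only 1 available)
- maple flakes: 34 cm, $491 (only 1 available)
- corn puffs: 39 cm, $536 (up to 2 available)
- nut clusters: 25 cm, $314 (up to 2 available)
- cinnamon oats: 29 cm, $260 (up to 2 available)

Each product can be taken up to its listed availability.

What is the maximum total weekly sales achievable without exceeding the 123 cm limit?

Greedy by ratio would take rice crisps + maple flakes + 2×corn puffs: 123 cm used, total 1641.
Dropping rice crisps and corn puffs frees 50 cm; slotting in 2×nut clusters (50 cm) lifts the total to 1655 at 123 cm.

1655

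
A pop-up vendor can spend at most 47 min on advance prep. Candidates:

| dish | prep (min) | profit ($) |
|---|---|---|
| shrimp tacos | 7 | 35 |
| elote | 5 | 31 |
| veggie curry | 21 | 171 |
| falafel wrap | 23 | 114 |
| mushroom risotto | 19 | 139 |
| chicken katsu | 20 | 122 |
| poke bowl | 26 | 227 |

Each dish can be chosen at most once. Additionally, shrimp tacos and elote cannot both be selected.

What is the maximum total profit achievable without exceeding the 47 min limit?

Veggie curry + poke bowl uses 47 of the 47 min and totals 398.
The closest alternative, mushroom risotto + poke bowl, reaches only 366.

398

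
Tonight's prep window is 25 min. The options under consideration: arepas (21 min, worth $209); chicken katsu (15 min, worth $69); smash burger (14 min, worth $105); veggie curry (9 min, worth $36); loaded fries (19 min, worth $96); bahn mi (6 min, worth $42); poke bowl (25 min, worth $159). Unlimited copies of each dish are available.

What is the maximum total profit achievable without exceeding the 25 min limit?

209

The ratio ordering already packs tightly: arepas, 21 min, 209.
That's the maximum — no swap from here does better than 209.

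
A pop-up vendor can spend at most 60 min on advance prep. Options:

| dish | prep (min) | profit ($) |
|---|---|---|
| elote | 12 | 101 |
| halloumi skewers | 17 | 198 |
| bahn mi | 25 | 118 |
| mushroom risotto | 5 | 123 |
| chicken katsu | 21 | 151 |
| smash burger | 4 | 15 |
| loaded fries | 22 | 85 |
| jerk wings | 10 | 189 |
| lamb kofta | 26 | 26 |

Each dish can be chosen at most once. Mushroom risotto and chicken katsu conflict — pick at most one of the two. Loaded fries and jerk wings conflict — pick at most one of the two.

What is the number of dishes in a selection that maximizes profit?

4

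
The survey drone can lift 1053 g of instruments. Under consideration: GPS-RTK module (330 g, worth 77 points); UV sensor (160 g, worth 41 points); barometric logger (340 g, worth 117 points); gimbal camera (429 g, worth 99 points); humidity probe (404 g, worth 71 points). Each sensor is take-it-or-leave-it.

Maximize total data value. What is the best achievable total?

The ratio heuristic lands on GPS-RTK module + UV sensor + barometric logger (235) but leaves 223 g idle.
Dropping GPS-RTK module frees 330 g; slotting in gimbal camera (429 g) lifts the total to 257 at 929 g.

257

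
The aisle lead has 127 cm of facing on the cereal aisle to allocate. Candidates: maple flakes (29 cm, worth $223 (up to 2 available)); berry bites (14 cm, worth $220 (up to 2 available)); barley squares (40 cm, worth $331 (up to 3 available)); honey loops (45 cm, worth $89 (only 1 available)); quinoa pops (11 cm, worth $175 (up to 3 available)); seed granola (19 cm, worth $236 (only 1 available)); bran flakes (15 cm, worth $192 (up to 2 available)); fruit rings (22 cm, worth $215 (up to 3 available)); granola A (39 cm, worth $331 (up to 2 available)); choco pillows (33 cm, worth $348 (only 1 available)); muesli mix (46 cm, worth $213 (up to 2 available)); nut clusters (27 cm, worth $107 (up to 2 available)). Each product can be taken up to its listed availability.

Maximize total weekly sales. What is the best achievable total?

1697

Greedy by ratio would take 2×berry bites + 3×quinoa pops + seed granola + 2×bran flakes: 110 cm used, total 1585.
Dropping seed granola frees 19 cm; slotting in choco pillows (33 cm) lifts the total to 1697 at 124 cm.
No other feasible combination exceeds 1697.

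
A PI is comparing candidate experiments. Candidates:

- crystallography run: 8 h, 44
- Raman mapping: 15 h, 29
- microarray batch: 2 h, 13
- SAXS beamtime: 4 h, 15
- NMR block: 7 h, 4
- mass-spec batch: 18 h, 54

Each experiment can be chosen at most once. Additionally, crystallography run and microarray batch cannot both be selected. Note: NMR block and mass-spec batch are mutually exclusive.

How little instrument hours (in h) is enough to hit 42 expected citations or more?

8

Need the lightest bundle worth ≥ 42.
Taking crystallography run gives 44 (≥ 42) for 8 h.
Any bundle with less than 8 h falls short of 42.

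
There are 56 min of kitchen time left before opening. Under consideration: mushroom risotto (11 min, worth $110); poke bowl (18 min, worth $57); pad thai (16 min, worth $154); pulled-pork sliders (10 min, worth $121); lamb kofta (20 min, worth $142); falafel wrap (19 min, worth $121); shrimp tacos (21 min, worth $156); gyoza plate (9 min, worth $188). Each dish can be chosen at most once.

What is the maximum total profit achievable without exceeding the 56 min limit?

Filling by ratio: mushroom risotto + pad thai + pulled-pork sliders + gyoza plate for 573, with 10 min left unused.
Dropping mushroom risotto frees 11 min; slotting in shrimp tacos (21 min) lifts the total to 619 at 56 min.

619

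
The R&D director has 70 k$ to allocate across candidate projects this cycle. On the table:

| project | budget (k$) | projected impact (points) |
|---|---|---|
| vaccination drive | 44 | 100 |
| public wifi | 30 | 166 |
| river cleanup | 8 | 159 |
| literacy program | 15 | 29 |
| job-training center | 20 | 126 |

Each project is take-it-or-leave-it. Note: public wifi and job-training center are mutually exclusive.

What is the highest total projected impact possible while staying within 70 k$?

By projected impact per k$: river cleanup 19.88, job-training center 6.30, public wifi 5.53 lead.
Public wifi + river cleanup + literacy program uses 53 of the 70 k$ and totals 354.
Nothing else feasible within 70 k$ beats 354.

354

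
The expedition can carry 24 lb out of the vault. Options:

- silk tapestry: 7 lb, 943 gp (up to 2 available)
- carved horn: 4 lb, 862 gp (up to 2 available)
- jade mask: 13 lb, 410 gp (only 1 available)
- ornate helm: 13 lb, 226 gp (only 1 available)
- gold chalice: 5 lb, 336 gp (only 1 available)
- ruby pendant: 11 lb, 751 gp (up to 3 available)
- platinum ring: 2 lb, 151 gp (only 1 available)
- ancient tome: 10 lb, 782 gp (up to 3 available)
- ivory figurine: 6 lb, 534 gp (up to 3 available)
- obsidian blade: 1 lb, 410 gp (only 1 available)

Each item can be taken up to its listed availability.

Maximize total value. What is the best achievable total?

Taking 2×silk tapestry + 2×carved horn + obsidian blade: 23 lb used, 4020 in value.
No other feasible combination exceeds 4020.

4020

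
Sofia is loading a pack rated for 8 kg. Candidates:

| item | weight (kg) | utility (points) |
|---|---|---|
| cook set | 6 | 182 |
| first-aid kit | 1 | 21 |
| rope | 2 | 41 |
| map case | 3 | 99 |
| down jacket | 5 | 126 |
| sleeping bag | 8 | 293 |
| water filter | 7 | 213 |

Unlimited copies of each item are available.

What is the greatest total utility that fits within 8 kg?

293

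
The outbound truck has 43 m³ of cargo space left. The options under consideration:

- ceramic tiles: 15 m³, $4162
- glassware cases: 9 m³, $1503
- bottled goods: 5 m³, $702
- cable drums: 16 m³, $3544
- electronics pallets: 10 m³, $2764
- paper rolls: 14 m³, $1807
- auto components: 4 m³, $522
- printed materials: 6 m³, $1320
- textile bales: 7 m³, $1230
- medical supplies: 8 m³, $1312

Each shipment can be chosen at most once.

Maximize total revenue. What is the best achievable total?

10470

Ranking by ratio (revenue/m³): ceramic tiles 277.47, electronics pallets 276.40, cable drums 221.50, printed materials 220.00.
Taking ceramic tiles + cable drums + electronics pallets: 41 m³ used, 10470 in revenue.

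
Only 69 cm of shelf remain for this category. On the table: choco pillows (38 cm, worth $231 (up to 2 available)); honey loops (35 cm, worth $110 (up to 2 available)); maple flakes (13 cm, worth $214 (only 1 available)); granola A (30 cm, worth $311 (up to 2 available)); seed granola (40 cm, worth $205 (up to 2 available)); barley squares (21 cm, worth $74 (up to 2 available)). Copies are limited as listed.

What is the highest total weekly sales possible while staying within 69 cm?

622

Greedy by ratio would take maple flakes + granola A + barley squares: 64 cm used, total 599.
Replace maple flakes and barley squares with granola A: the trade gains 23 net, giving 622 at 60 cm.
Every other selection either busts 69 cm or exceeds an availability limit or fails to beat 622.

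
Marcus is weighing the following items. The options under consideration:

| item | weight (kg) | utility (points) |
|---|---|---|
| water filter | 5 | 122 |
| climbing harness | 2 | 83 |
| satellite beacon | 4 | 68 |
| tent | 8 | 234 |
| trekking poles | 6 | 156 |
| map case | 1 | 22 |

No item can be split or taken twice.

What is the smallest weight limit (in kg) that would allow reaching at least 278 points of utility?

Minimise kg subject to total utility ≥ 278.
climbing harness + tent reaches 317 using 10 kg.
Any bundle with less than 10 kg falls short of 278.

10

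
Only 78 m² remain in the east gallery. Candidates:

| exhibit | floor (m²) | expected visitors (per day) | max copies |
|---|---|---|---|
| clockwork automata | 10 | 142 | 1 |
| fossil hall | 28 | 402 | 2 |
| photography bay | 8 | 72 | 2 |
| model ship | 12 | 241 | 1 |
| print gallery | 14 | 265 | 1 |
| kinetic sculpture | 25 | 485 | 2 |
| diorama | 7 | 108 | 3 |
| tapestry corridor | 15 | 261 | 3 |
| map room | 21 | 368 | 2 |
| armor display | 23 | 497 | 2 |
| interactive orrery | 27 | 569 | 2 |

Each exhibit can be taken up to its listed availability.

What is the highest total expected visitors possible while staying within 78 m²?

1635

Greedy by ratio would take 2×armor display + interactive orrery: 73 m² used, total 1563.
Replace armor display with interactive orrery: the trade gains 72 net, giving 1635 at 77 m².
That's the maximum — no swap from here does better than 1635.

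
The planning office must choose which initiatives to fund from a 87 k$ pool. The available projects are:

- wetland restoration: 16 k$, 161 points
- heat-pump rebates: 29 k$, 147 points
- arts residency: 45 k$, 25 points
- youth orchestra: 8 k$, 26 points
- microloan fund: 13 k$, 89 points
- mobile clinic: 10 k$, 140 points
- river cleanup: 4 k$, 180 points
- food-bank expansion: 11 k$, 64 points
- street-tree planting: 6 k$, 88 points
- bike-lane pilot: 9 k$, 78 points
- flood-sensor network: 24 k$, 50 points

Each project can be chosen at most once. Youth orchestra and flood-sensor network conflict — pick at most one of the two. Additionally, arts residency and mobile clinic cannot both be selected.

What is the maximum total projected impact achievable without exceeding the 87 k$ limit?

883

Ranking by ratio (projected impact/k$): river cleanup 45.00, street-tree planting 14.67, mobile clinic 14.00, wetland restoration 10.06.
Filling by ratio: wetland restoration + youth orchestra + microloan fund + mobile clinic + river cleanup + food-bank expansion + street-tree planting + bike-lane pilot for 826, with 10 k$ left unused.
Dropping youth orchestra and food-bank expansion frees 19 k$; slotting in heat-pump rebates (29 k$) lifts the total to 883 at 87 k$.
No other feasible combination exceeds 883.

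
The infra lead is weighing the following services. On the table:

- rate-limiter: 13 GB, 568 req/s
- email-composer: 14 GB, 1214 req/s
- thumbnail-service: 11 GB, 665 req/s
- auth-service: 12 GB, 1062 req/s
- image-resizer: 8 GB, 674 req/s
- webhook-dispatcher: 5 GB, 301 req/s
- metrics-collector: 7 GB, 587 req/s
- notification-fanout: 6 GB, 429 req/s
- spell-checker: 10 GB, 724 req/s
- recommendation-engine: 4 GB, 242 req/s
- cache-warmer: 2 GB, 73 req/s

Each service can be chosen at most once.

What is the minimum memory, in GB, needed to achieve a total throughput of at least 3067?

37

Need the lightest bundle worth ≥ 3067.
email-composer + auth-service + metrics-collector + recommendation-engine: 3105 throughput at 37 GB.
Below 37 GB the best achievable stays under 3067.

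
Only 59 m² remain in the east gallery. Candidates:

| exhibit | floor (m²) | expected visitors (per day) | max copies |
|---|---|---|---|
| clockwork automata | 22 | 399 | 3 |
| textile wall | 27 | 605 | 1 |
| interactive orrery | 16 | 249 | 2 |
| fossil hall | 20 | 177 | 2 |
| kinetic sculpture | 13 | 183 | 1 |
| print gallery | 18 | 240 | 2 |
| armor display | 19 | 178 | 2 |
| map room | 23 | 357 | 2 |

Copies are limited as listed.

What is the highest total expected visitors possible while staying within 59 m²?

Ranking by ratio (expected visitors/m²): textile wall 22.41, clockwork automata 18.14, interactive orrery 15.56, map room 15.52.
Greedy by ratio would take clockwork automata + textile wall: 49 m² used, total 1004.
Replace clockwork automata with 2×interactive orrery: the trade gains 99 net, giving 1103 at 59 m².
Nothing else within 59 m² beats 1103.

1103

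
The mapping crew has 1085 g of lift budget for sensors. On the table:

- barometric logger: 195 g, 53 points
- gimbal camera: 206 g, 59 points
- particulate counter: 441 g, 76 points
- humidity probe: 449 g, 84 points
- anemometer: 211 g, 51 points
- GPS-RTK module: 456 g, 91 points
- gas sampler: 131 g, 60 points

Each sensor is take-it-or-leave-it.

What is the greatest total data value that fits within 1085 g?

263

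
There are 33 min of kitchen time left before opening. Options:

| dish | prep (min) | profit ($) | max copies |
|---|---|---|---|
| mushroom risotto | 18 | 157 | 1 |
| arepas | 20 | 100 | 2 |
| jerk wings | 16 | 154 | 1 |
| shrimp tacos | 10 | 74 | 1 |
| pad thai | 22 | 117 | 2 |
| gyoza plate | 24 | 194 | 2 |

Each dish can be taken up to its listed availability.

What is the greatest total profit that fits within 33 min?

Filling by ratio: jerk wings + shrimp tacos for 228, with 7 min left unused.
The 16 min tied up in jerk wings is better spent on mushroom risotto — total rises to 231 (28 min).
The spare 5 min is too small for any remaining dish, and no exchange beats 231.

231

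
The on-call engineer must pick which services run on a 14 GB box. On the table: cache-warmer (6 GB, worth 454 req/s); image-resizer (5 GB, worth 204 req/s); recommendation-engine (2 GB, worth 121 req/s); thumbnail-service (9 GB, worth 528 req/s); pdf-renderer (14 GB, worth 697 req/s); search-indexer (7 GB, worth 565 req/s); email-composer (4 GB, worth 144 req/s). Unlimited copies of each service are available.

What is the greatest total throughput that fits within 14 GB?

1130

Density check — search-indexer 80.71, cache-warmer 75.67, recommendation-engine 60.50, thumbnail-service 58.67 are the best per GB.
Taking 2×search-indexer: 14 GB used, 1130 in throughput.
Nothing else within 14 GB beats 1130.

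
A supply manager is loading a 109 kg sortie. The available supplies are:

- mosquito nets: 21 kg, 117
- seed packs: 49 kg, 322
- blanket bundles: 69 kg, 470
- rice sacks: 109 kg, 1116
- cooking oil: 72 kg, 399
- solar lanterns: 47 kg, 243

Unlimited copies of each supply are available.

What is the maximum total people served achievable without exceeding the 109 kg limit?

1116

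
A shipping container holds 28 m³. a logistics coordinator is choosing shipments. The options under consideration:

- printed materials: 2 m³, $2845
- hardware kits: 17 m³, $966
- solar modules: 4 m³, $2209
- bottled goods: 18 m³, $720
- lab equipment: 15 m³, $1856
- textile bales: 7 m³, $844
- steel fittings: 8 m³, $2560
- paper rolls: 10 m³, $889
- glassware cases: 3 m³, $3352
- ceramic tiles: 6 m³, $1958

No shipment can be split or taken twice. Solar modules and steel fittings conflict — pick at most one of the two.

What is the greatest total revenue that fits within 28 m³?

11559

Best packing: printed materials + textile bales + steel fittings + glassware cases + ceramic tiles — 26 m³, 11559 total.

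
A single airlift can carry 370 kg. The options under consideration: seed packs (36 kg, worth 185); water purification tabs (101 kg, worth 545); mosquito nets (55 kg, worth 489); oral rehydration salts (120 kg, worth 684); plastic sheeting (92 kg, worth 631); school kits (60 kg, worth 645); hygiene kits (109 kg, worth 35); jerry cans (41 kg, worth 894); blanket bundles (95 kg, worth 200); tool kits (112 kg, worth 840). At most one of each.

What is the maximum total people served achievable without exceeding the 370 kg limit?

3499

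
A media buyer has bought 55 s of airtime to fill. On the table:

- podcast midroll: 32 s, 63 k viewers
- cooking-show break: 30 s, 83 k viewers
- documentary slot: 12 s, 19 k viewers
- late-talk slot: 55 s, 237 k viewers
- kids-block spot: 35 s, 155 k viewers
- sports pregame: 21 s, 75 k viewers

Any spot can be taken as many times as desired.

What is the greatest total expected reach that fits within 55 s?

By expected reach per s: kids-block spot 4.43, late-talk slot 4.31, sports pregame 3.57 lead.
Filling by ratio: documentary slot + kids-block spot for 174, with 8 s left unused.
The 47 s tied up in documentary slot and kids-block spot is better spent on late-talk slot — total rises to 237 (55 s).

237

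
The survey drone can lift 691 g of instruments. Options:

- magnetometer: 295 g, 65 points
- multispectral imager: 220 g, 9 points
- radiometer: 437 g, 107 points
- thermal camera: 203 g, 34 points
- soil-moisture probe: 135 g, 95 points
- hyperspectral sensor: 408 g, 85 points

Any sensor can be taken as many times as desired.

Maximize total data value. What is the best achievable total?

475

By data value per g: soil-moisture probe 0.70, radiometer 0.24, magnetometer 0.22 lead.
The ratio ordering already packs tightly: 5×soil-moisture probe, 675 g, 475.
That's the maximum — no swap from here does better than 475.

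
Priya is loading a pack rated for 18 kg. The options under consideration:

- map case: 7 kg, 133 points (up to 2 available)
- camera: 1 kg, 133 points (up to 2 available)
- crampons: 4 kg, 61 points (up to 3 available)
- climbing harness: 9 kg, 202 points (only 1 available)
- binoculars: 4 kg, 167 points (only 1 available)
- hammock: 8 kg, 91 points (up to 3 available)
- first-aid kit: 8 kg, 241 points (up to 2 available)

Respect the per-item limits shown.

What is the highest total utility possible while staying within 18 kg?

Ranking by ratio (utility/kg): camera 133.00, binoculars 41.75, first-aid kit 30.12.
Taking the top-ratio items first gives 2×camera + crampons + binoculars + first-aid kit for 735 (18 kg).
Replace crampons and binoculars with first-aid kit: the trade gains 13 net, giving 748 at 18 kg.
Every other selection either busts 18 kg or exceeds an availability limit or fails to beat 748.

748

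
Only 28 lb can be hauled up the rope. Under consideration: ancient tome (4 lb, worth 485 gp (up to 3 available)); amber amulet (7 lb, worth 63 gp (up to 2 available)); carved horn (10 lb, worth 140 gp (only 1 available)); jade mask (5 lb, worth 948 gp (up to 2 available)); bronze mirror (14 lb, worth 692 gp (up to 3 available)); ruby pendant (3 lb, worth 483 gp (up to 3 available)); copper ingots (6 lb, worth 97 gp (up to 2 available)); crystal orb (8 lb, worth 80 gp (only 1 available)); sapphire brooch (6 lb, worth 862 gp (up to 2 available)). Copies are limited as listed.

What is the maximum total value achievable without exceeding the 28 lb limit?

Taking the top-ratio items first gives 2×jade mask + 3×ruby pendant + sapphire brooch for 4207 (25 lb).
Replace ruby pendant with sapphire brooch: the trade gains 379 net, giving 4586 at 28 lb.
Every other selection either busts 28 lb or exceeds an availability limit or fails to beat 4586.

4586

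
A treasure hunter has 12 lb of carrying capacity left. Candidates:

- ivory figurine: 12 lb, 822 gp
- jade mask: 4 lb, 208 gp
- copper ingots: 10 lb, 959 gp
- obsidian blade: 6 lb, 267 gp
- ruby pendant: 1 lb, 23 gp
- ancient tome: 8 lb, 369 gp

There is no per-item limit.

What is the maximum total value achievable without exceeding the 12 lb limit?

By value per lb: copper ingots 95.90, ivory figurine 68.50, jade mask 52.00, ancient tome 46.12 lead.
Taking copper ingots + 2×ruby pendant: 12 lb used, 1005 in value.
That's the maximum — no swap from here does better than 1005.

1005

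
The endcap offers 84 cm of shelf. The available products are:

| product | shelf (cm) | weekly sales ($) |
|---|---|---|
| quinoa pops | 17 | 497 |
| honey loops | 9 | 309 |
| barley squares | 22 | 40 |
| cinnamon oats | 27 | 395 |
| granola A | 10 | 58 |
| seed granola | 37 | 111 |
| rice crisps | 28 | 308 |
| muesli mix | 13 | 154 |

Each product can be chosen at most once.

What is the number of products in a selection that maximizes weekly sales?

4

Best achievable weekly sales is 1509.
quinoa pops + honey loops + cinnamon oats + rice crisps hits 1509 at 81 cm.
Any selection reaching 1509 contains exactly 4 products.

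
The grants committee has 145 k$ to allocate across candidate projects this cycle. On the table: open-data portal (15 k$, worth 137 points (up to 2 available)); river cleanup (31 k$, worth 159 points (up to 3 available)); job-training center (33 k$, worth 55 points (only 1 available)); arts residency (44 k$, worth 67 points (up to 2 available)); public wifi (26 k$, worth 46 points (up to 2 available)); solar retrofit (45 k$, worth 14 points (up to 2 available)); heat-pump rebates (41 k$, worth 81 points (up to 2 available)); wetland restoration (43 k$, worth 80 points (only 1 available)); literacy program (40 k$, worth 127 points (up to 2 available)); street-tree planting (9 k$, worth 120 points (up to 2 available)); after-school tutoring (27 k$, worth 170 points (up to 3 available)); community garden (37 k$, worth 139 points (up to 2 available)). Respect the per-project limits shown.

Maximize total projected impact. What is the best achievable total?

1046

The ratio heuristic lands on 2×open-data portal + 2×street-tree planting + 3×after-school tutoring (1024) but leaves 16 k$ idle.
The 15 k$ tied up in open-data portal is better spent on river cleanup — total rises to 1046 (145 k$).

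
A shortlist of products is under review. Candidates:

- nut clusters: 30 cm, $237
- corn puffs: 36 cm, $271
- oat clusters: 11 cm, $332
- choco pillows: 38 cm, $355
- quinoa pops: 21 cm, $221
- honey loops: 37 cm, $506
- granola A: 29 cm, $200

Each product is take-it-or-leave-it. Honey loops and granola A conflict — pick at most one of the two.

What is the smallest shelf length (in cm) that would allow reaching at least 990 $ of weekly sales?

69

Need the lightest bundle worth ≥ 990.
oat clusters + quinoa pops + honey loops: 1059 weekly sales at 69 cm.
No combination under 69 cm hits 990.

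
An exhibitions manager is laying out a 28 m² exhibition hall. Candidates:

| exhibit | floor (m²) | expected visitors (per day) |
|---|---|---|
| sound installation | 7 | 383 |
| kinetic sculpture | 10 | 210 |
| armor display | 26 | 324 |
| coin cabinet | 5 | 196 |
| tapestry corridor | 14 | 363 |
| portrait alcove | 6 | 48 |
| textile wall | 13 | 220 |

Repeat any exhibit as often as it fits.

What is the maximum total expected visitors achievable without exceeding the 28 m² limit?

Best packing: 4×sound installation — 28 m², 1532 total.
That's the maximum — no swap from here does better than 1532.

1532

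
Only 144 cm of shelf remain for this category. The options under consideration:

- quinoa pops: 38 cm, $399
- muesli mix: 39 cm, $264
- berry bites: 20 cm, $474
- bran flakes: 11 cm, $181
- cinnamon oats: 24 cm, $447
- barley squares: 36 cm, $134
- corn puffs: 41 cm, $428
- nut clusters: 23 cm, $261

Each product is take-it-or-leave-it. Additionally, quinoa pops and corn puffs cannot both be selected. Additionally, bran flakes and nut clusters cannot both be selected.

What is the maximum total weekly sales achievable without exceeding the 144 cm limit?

By weekly sales per cm: berry bites 23.70, cinnamon oats 18.62, bran flakes 16.45, nut clusters 11.35 lead.
Quinoa pops + muesli mix + berry bites + cinnamon oats + nut clusters uses 144 of the 144 cm and totals 1845.
Next best is muesli mix + berry bites + bran flakes + cinnamon oats + corn puffs at 1794 (135 cm) — short by 51.

1845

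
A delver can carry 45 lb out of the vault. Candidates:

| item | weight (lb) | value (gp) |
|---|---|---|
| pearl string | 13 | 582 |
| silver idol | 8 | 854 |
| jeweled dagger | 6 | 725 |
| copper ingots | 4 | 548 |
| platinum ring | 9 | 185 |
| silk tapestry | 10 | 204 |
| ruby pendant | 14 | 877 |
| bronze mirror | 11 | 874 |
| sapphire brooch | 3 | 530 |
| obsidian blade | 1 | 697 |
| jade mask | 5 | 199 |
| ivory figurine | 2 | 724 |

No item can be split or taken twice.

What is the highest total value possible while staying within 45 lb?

5281

A density-first pass picks silver idol + jeweled dagger + copper ingots + bronze mirror + sapphire brooch + obsidian blade + jade mask + ivory figurine — 5151 at 40 lb.
Replace copper ingots and jade mask with ruby pendant: the trade gains 130 net, giving 5281 at 45 lb.
Every other selection either busts 45 lb or fails to beat 5281.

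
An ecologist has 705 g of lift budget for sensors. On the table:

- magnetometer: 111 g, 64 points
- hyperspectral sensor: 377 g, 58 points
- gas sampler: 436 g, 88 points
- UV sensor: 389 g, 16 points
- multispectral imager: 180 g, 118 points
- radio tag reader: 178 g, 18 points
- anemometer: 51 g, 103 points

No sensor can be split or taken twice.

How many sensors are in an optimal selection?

Optimal total is 309.
For example gas sampler + multispectral imager + anemometer achieves it, using 667 g.
Any selection reaching 309 contains exactly 3 sensors.

3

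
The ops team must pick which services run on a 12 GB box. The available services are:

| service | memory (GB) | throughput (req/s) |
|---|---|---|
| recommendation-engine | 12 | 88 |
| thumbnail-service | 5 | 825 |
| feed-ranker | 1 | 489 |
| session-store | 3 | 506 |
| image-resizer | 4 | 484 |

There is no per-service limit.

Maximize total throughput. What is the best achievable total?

Density check — feed-ranker 489.00, session-store 168.67, thumbnail-service 165.00 are the best per GB.
Taking 12×feed-ranker: 12 GB used, 5868 in throughput.
Nothing else within 12 GB beats 5868.

5868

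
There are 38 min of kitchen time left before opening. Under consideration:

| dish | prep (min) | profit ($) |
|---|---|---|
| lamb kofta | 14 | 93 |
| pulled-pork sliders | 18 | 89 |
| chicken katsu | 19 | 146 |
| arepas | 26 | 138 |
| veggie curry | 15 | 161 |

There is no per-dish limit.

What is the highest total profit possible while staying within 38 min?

322

Taking 2×veggie curry: 30 min used, 322 in profit.
That's the maximum — no swap from here does better than 322.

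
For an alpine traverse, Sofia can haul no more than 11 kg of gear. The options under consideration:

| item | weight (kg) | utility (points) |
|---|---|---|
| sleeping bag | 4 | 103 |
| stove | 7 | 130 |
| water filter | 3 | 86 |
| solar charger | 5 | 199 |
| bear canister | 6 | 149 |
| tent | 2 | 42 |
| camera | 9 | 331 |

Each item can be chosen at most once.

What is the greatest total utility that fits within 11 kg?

373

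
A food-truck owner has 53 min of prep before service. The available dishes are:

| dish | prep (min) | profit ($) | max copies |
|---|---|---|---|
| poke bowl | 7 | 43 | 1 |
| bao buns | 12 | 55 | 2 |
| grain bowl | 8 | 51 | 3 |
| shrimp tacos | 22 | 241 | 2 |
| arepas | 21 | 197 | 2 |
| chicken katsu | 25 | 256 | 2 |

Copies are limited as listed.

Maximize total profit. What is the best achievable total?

533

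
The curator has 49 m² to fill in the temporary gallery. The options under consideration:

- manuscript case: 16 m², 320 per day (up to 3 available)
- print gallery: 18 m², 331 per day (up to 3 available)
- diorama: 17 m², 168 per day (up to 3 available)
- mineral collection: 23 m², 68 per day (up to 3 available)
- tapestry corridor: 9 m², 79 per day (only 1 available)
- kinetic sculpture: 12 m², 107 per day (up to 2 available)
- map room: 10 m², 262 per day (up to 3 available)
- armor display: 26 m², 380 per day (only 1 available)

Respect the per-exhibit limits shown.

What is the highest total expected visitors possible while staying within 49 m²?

1117

Filling by ratio: manuscript case + 3×map room for 1106, with 3 m² left unused.
Dropping manuscript case frees 16 m²; slotting in print gallery (18 m²) lifts the total to 1117 at 48 m².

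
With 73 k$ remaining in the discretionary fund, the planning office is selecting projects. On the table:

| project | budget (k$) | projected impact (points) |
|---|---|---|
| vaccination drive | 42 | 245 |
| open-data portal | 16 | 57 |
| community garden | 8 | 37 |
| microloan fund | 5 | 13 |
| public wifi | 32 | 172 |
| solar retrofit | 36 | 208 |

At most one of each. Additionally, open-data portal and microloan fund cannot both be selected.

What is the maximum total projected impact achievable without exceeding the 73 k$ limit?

Ranking by ratio (projected impact/k$): vaccination drive 5.83, solar retrofit 5.78, public wifi 5.38, community garden 4.62.
Best packing: microloan fund + public wifi + solar retrofit — 73 k$, 393 total.
Runner-up public wifi + solar retrofit tops out at 380.

393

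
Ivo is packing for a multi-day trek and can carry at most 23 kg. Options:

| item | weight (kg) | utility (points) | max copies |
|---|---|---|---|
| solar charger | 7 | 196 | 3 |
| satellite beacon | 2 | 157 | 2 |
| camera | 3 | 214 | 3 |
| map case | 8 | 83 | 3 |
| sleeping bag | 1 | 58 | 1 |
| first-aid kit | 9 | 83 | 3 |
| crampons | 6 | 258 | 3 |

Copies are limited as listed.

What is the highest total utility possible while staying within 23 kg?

1316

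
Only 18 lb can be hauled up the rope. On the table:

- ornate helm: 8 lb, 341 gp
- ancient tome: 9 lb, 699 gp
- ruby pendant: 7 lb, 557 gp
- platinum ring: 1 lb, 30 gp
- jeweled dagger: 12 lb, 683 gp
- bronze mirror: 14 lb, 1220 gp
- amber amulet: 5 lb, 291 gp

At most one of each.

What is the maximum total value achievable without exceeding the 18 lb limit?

Ranking by ratio (value/lb): bronze mirror 87.14, ruby pendant 79.57, ancient tome 77.67, amber amulet 58.20.
Greedy by ratio would take platinum ring + bronze mirror: 15 lb used, total 1250.
The 14 lb tied up in bronze mirror is better spent on ancient tome + ruby pendant — total rises to 1286 (17 lb).
The closest alternative, ancient tome + ruby pendant, reaches only 1256.

1286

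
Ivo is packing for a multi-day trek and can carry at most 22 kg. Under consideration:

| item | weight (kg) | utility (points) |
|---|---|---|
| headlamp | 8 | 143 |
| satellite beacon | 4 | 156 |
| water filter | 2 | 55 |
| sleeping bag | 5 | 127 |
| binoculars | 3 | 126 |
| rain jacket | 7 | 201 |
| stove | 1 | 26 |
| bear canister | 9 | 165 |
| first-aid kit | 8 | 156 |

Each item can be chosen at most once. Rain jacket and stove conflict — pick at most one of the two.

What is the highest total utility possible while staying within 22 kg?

665

Density check — binoculars 42.00, satellite beacon 39.00, rain jacket 28.71 are the best per kg.
Taking satellite beacon + water filter + sleeping bag + binoculars + rain jacket: 21 kg used, 665 in utility.
Runner-up satellite beacon + binoculars + rain jacket + first-aid kit tops out at 639.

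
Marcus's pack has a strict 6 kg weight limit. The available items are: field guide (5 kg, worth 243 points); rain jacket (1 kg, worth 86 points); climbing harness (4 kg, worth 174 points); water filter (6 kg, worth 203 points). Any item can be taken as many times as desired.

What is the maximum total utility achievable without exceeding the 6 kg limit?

516

Best packing: 6×rain jacket — 6 kg, 516 total.
That's the maximum — no swap from here does better than 516.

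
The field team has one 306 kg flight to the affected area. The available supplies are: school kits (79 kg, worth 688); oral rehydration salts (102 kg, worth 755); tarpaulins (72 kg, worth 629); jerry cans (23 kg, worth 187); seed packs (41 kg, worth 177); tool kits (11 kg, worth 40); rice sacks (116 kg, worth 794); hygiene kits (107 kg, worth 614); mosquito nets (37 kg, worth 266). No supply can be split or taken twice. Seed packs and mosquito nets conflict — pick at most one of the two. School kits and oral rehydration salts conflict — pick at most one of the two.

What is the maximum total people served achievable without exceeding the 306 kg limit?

School kits + tarpaulins + rice sacks + mosquito nets uses 304 of the 306 kg and totals 2377.

2377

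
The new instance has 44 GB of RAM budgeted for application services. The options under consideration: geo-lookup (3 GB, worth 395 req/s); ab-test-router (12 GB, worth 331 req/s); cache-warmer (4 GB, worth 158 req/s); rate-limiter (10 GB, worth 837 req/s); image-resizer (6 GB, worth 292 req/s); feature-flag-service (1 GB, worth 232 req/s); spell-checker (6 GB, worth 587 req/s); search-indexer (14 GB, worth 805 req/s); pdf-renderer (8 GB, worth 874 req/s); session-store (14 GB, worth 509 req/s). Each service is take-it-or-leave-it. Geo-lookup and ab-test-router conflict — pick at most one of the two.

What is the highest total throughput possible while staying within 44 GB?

Geo-lookup + rate-limiter + feature-flag-service + spell-checker + search-indexer + pdf-renderer uses 42 of the 44 GB and totals 3730.
Next best is geo-lookup + rate-limiter + spell-checker + search-indexer + pdf-renderer at 3498 (41 GB) — short by 232.

3730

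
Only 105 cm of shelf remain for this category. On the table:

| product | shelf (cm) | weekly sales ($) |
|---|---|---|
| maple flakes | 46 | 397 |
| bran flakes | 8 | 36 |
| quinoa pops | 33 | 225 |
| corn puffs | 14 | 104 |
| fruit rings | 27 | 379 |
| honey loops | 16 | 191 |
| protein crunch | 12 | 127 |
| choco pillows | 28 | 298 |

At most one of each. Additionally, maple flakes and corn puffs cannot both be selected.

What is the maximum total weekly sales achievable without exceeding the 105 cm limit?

1135

The ratio ordering already packs tightly: bran flakes + corn puffs + fruit rings + honey loops + protein crunch + choco pillows, 105 cm, 1135.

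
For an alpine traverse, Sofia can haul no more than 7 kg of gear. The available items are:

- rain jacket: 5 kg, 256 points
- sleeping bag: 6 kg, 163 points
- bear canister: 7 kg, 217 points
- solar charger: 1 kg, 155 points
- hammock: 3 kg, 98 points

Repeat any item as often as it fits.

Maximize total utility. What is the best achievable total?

By utility per kg: solar charger 155.00, rain jacket 51.20, hammock 32.67, bear canister 31.00 lead.
Taking 7×solar charger: 7 kg used, 1085 in utility.
Every other selection either busts 7 kg or fails to beat 1085.

1085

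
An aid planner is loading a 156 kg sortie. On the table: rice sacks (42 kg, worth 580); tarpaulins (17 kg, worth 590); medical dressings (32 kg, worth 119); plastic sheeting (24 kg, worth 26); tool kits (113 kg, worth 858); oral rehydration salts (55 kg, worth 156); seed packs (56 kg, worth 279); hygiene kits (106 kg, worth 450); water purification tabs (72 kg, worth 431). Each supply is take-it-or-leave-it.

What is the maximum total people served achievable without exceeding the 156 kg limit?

Density check — tarpaulins 34.71, rice sacks 13.81, tool kits 7.59, water purification tabs 5.99 are the best per kg.
Taking rice sacks + tarpaulins + plastic sheeting + water purification tabs: 155 kg used, 1627 in people served.
The closest alternative, rice sacks + tarpaulins + water purification tabs, reaches only 1601.

1627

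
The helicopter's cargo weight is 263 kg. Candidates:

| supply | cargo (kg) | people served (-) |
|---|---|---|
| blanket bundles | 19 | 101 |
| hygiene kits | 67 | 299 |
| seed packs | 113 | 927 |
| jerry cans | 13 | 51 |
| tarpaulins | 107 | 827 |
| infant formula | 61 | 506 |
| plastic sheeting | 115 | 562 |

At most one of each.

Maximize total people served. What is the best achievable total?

1906

Ranking by ratio (people served/kg): infant formula 8.30, seed packs 8.20, tarpaulins 7.73.
The ratio heuristic lands on blanket bundles + hygiene kits + seed packs + infant formula (1833) but leaves 3 kg idle.
The 128 kg tied up in hygiene kits and infant formula is better spent on jerry cans + tarpaulins — total rises to 1906 (252 kg).
An exhaustive check of the 128 subsets confirms 1906.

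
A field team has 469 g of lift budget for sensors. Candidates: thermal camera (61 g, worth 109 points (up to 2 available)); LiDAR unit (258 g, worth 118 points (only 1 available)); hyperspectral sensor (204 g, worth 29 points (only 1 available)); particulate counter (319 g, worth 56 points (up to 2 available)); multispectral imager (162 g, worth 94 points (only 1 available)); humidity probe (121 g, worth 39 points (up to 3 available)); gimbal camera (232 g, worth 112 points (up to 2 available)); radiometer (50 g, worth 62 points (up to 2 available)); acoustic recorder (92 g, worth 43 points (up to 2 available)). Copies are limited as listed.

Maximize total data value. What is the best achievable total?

454

Ranking by ratio (data value/g): thermal camera 1.79, radiometer 1.24, multispectral imager 0.58, gimbal camera 0.48.
A density-first pass picks 2×thermal camera + multispectral imager + 2×radiometer — 436 at 384 g.
The 162 g tied up in multispectral imager is better spent on gimbal camera — total rises to 454 (454 g).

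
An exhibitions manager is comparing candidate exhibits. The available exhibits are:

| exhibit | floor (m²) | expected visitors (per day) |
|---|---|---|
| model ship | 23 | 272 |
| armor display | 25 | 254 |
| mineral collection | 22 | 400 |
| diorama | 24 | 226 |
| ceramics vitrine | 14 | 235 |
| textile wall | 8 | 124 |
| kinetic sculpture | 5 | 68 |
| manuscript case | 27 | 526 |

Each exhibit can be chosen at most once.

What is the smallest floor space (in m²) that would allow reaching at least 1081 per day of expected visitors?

Look for the lowest-floor combination reaching 1081.
Taking mineral collection + textile wall + kinetic sculpture + manuscript case gives 1118 (≥ 1081) for 62 m².
No combination under 62 m² hits 1081.

62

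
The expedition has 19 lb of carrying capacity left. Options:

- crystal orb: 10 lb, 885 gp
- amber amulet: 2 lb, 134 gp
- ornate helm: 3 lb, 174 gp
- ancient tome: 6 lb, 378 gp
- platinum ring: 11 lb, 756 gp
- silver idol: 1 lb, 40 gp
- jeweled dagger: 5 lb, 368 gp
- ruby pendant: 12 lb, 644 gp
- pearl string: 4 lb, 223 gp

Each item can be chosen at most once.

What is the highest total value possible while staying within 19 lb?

1476

A density-first pass picks crystal orb + amber amulet + silver idol + jeweled dagger — 1427 at 18 lb.
The 3 lb tied up in amber amulet and silver idol is better spent on pearl string — total rises to 1476 (19 lb).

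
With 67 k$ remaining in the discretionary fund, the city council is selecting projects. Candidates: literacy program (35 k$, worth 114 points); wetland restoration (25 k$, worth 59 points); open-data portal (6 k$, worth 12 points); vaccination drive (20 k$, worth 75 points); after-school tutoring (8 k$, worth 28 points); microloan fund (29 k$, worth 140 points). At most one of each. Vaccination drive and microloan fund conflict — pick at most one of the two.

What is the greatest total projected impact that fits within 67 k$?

254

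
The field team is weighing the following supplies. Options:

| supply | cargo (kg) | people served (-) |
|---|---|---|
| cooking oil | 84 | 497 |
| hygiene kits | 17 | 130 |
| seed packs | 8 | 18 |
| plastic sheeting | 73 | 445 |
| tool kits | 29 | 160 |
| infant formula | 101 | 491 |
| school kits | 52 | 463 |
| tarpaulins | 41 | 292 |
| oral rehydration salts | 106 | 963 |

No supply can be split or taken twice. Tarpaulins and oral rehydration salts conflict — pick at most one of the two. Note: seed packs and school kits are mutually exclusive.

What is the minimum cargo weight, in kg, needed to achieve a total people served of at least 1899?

Need the lightest bundle worth ≥ 1899.
cooking oil + school kits + oral rehydration salts: 1923 people served at 242 kg.
Any bundle with less than 242 kg falls short of 1899.

242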